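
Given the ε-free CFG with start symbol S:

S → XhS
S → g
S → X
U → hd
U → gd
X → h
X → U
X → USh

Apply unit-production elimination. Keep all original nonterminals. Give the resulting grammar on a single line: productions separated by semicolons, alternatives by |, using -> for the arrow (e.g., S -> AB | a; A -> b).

Unit productions: S->X, X->U.
Unit pairs (A ⇒* B via units): (S,U), (S,X), (X,U).
S: inherits non-unit rules of {S, U, X} → USh | XhS | g | gd | h | hd.
U: inherits non-unit rules of {U} → gd | hd.
X: inherits non-unit rules of {U, X} → USh | gd | h | hd.

S -> g | h | gd | hd | USh | XhS; U -> gd | hd; X -> h | gd | hd | USh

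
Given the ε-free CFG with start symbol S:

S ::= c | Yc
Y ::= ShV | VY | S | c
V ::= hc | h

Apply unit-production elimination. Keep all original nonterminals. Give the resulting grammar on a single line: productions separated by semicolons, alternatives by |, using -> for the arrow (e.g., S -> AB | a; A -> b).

S -> c | Yc; V -> h | hc; Y -> c | VY | Yc | ShV

Unit productions: Y->S.
Unit pairs (A ⇒* B via units): (Y,S).
S: inherits non-unit rules of {S} → Yc | c.
V: inherits non-unit rules of {V} → h | hc.
Y: inherits non-unit rules of {S, Y} → ShV | VY | Yc | c.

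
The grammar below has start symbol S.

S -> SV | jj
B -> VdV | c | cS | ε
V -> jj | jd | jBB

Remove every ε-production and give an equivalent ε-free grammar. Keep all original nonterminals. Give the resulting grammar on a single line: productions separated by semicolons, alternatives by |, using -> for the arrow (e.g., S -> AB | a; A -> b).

Nullable set: {B}.
Drop B -> ε.
V -> jBB: B, B nullable, giving j | jB | jBB.
Unchanged (no nullable symbols): S -> SV; S -> jj; B -> VdV; B -> c; B -> cS; V -> jd; V -> jj.

S -> SV | jj; B -> c | cS | VdV; V -> j | jB | jd | jj | jBB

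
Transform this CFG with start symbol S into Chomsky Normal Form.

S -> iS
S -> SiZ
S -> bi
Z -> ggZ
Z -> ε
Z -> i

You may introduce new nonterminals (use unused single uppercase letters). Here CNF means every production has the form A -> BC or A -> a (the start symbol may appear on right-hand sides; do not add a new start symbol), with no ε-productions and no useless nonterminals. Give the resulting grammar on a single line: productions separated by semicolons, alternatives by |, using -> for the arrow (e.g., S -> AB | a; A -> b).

Nullable: {Z}; after ε-elimination: S -> Si | bi | iS | SiZ; Z -> i | gg | ggZ.
No unit productions to eliminate.
TERM: introduce B -> b, C -> g, A -> i and substitute in every rule of length ≥2.
BIN: S -> SAZ becomes S -> SD, D -> AZ; Z -> CCZ becomes Z -> CE, E -> CZ.

S -> AS | BA | SA | SD; A -> i; B -> b; C -> g; D -> AZ; E -> CZ; Z -> i | CC | CE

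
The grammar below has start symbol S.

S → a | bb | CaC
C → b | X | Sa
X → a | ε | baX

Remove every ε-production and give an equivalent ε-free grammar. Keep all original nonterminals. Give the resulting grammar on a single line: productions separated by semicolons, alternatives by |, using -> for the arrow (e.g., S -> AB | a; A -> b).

S -> a | Ca | aC | bb | CaC; C -> X | b | Sa; X -> a | ba | baX

Nullable set: {C, X}.
S -> CaC: C, C nullable, giving Ca | CaC | a | aC.
C -> X: X nullable, giving X.
Drop X -> ε.
X -> baX: X nullable, giving ba | baX.
Unchanged (no nullable symbols): S -> a; S -> bb; C -> Sa; C -> b; X -> a.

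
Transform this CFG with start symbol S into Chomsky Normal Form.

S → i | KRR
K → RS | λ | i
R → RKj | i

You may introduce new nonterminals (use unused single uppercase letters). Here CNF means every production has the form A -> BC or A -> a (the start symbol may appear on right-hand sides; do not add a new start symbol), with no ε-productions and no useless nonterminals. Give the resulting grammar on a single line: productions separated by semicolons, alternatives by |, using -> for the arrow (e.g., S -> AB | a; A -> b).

Nullable: {K}; after ε-elimination: S -> i | RR | KRR; K -> i | RS; R -> i | Rj | RKj.
No unit productions to eliminate.
TERM: introduce A -> j and substitute in every rule of length ≥2.
BIN: R -> RKA becomes R -> RB, B -> KA; S -> KRR becomes S -> KC, C -> RR.

S -> i | KC | RR; A -> j; B -> KA; C -> RR; K -> i | RS; R -> i | RA | RB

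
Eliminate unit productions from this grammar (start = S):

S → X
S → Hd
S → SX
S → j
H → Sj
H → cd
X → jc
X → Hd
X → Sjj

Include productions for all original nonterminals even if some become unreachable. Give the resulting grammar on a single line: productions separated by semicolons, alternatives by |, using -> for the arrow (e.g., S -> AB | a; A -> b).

S -> j | Hd | SX | jc | Sjj; H -> Sj | cd; X -> Hd | jc | Sjj

Unit productions: S->X.
Unit pairs (A ⇒* B via units): (S,X).
S: inherits non-unit rules of {S, X} → Hd | SX | Sjj | j | jc.
H: inherits non-unit rules of {H} → Sj | cd.
X: inherits non-unit rules of {X} → Hd | Sjj | jc.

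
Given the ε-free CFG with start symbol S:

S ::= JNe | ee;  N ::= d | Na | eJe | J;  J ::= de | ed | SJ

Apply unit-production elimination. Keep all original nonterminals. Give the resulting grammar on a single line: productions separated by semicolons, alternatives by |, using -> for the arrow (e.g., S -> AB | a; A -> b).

S -> ee | JNe; J -> SJ | de | ed; N -> d | Na | SJ | de | ed | eJe

Unit productions: N->J.
Unit pairs (A ⇒* B via units): (N,J).
S: inherits non-unit rules of {S} → JNe | ee.
J: inherits non-unit rules of {J} → SJ | de | ed.
N: inherits non-unit rules of {J, N} → Na | SJ | d | de | eJe | ed.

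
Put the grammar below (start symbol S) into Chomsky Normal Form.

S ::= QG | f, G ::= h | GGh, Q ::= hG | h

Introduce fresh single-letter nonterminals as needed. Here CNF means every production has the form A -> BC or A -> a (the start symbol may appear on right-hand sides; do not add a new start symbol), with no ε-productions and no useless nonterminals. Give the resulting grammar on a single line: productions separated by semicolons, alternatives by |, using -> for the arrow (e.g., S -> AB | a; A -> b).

No ε-productions.
No unit productions to eliminate.
TERM: introduce A -> h and substitute in every rule of length ≥2.
BIN: G -> GGA becomes G -> GB, B -> GA.

S -> f | QG; A -> h; B -> GA; G -> h | GB; Q -> h | AG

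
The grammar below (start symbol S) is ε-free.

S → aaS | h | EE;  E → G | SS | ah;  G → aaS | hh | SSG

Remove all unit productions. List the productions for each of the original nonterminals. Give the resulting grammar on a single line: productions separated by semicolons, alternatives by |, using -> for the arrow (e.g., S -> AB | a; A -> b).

Unit productions: E->G.
Unit pairs (A ⇒* B via units): (E,G).
S: inherits non-unit rules of {S} → EE | aaS | h.
E: inherits non-unit rules of {E, G} → SS | SSG | aaS | ah | hh.
G: inherits non-unit rules of {G} → SSG | aaS | hh.

S -> h | EE | aaS; E -> SS | ah | hh | SSG | aaS; G -> hh | SSG | aaS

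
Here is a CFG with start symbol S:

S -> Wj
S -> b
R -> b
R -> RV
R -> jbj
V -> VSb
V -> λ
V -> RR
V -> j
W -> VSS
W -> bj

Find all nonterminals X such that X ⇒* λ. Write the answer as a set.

Directly nullable (have an ε-rule): {V}.
Not nullable: R, S, W — each has a terminal in every rule's right-hand side or depends on a non-nullable symbol.

{V}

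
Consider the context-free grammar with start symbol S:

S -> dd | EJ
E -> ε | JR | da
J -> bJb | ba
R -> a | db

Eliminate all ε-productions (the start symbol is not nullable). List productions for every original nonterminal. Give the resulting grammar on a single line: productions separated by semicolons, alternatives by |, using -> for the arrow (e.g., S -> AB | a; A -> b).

S -> J | EJ | dd; E -> JR | da; J -> ba | bJb; R -> a | db

Nullable set: {E}.
S -> EJ: E nullable, giving EJ | J.
Drop E -> ε.
Unchanged (no nullable symbols): S -> dd; E -> JR; E -> da; J -> bJb; J -> ba; R -> a; R -> db.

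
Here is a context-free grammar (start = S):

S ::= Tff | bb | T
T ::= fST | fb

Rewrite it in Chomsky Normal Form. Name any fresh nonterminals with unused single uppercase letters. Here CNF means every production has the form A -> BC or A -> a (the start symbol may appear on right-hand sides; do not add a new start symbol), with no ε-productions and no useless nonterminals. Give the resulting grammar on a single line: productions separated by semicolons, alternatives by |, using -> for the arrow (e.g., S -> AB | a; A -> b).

S -> AB | AC | BB | TD; A -> f; B -> b; C -> ST; D -> AA; E -> ST; T -> AB | AE

No ε-productions.
After unit-elimination: S -> bb | fb | Tff | fST; T -> fb | fST.
TERM: introduce B -> b, A -> f and substitute in every rule of length ≥2.
BIN: S -> AST becomes S -> AC, C -> ST; S -> TAA becomes S -> TD, D -> AA; T -> AST becomes T -> AE, E -> ST.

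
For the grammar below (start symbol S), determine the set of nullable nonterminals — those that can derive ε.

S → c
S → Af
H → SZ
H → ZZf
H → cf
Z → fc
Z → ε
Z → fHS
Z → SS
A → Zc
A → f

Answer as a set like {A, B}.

Directly nullable (have an ε-rule): {Z}.
Not nullable: A, H, S — each has a terminal in every rule's right-hand side or depends on a non-nullable symbol.

{Z}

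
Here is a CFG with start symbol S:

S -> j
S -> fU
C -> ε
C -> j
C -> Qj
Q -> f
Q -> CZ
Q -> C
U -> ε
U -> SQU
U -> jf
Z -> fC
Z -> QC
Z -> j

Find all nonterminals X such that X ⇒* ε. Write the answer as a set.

{C, Q, U, Z}

Directly nullable (have an ε-rule): {C, U}.
Q is nullable via Q -> C (every symbol on the right is already known nullable).
Z is nullable via Z -> QC (every symbol on the right is already known nullable).
Not nullable: S — each has a terminal in every rule's right-hand side or depends on a non-nullable symbol.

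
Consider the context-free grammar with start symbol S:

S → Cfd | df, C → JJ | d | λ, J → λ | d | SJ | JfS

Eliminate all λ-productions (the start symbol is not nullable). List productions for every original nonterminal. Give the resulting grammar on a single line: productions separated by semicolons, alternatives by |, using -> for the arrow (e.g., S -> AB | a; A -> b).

Nullable set: {C, J}.
S -> Cfd: C nullable, giving Cfd | fd.
Drop C -> λ.
C -> JJ: J, J nullable, giving J | JJ.
Drop J -> λ.
J -> JfS: J nullable, giving JfS | fS.
J -> SJ: J nullable, giving S | SJ.
Unchanged (no nullable symbols): S -> df; C -> d; J -> d.

S -> df | fd | Cfd; C -> J | d | JJ; J -> S | d | SJ | fS | JfS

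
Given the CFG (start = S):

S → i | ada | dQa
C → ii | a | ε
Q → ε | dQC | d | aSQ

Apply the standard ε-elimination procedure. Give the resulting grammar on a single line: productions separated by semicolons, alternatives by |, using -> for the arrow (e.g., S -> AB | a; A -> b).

Nullable set: {C, Q}.
S -> dQa: Q nullable, giving dQa | da.
Drop C -> ε.
Drop Q -> ε.
Q -> aSQ: Q nullable, giving aS | aSQ.
Q -> dQC: Q, C nullable, giving d | dC | dQ | dQC.
Unchanged (no nullable symbols): S -> ada; S -> i; C -> a; C -> ii; Q -> d.

S -> i | da | ada | dQa; C -> a | ii; Q -> d | aS | dC | dQ | aSQ | dQC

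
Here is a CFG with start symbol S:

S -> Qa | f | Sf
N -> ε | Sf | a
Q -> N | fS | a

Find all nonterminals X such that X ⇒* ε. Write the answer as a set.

{N, Q}

Directly nullable (have an ε-rule): {N}.
Q is nullable via Q -> N (every symbol on the right is already known nullable).
Not nullable: S — each has a terminal in every rule's right-hand side or depends on a non-nullable symbol.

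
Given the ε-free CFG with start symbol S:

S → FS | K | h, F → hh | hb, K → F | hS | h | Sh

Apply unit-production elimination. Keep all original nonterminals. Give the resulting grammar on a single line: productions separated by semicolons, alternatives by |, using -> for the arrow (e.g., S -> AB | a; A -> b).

S -> h | FS | Sh | hS | hb | hh; F -> hb | hh; K -> h | Sh | hS | hb | hh

Unit productions: K->F, S->K.
Unit pairs (A ⇒* B via units): (K,F), (S,F), (S,K).
S: inherits non-unit rules of {F, K, S} → FS | Sh | h | hS | hb | hh.
F: inherits non-unit rules of {F} → hb | hh.
K: inherits non-unit rules of {F, K} → Sh | h | hS | hb | hh.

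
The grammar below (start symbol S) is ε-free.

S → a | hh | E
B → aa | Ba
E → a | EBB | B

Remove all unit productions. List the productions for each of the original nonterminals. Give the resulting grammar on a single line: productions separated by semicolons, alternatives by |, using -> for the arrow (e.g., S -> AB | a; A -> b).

Unit productions: E->B, S->E.
Unit pairs (A ⇒* B via units): (E,B), (S,B), (S,E).
S: inherits non-unit rules of {B, E, S} → Ba | EBB | a | aa | hh.
B: inherits non-unit rules of {B} → Ba | aa.
E: inherits non-unit rules of {B, E} → Ba | EBB | a | aa.

S -> a | Ba | aa | hh | EBB; B -> Ba | aa; E -> a | Ba | aa | EBB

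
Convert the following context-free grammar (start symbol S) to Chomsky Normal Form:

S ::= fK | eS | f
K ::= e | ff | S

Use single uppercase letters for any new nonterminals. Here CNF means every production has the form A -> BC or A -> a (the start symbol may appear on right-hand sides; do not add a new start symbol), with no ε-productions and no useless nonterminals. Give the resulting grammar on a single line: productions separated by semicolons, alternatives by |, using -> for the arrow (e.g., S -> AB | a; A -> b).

S -> f | AS | BK; A -> e; B -> f; K -> e | f | AS | BB | BK

No ε-productions.
After unit-elimination: S -> f | eS | fK; K -> e | f | eS | fK | ff.
TERM: introduce A -> e, B -> f and substitute in every rule of length ≥2.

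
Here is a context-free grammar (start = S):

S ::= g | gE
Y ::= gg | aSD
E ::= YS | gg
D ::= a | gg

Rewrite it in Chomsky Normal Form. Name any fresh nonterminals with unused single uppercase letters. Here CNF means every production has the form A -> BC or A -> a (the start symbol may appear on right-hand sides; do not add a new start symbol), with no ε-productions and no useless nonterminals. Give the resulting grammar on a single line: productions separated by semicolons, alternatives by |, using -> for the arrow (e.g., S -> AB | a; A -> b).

S -> g | AE; A -> g; B -> a; C -> SD; D -> a | AA; E -> AA | YS; Y -> AA | BC

No ε-productions.
No unit productions to eliminate.
TERM: introduce B -> a, A -> g and substitute in every rule of length ≥2.
BIN: Y -> BSD becomes Y -> BC, C -> SD.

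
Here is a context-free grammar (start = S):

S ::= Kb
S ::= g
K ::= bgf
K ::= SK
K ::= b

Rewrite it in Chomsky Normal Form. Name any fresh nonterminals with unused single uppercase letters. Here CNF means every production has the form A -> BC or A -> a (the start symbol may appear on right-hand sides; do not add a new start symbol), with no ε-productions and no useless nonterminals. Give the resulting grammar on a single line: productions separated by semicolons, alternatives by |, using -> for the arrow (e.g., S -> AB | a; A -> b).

S -> g | KA; A -> b; B -> g; C -> f; D -> BC; K -> b | AD | SK

No ε-productions.
No unit productions to eliminate.
TERM: introduce A -> b, C -> f, B -> g and substitute in every rule of length ≥2.
BIN: K -> ABC becomes K -> AD, D -> BC.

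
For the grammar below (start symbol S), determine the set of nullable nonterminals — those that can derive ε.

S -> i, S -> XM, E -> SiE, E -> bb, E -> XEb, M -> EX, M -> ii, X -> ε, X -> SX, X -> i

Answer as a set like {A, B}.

Directly nullable (have an ε-rule): {X}.
Not nullable: E, M, S — each has a terminal in every rule's right-hand side or depends on a non-nullable symbol.

{X}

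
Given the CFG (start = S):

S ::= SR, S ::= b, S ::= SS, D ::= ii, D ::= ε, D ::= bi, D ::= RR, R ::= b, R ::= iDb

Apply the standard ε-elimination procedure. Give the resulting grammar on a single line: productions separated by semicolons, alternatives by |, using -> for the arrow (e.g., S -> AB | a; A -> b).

Nullable set: {D}.
Drop D -> ε.
R -> iDb: D nullable, giving iDb | ib.
Unchanged (no nullable symbols): S -> SR; S -> SS; S -> b; D -> RR; D -> bi; D -> ii; R -> b.

S -> b | SR | SS; D -> RR | bi | ii; R -> b | ib | iDb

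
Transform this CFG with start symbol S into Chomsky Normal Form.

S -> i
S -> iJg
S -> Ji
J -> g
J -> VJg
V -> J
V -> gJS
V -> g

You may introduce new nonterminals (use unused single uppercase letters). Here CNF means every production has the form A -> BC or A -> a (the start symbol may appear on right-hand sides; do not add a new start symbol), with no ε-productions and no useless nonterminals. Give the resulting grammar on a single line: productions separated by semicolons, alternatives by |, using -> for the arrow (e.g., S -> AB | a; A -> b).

No ε-productions.
After unit-elimination: S -> i | Ji | iJg; J -> g | VJg; V -> g | VJg | gJS.
TERM: introduce A -> g, B -> i and substitute in every rule of length ≥2.
BIN: J -> VJA becomes J -> VC, C -> JA; S -> BJA becomes S -> BD, D -> JA; V -> AJS becomes V -> AE, E -> JS; V -> VJA becomes V -> VF, F -> JA.

S -> i | BD | JB; A -> g; B -> i; C -> JA; D -> JA; E -> JS; F -> JA; J -> g | VC; V -> g | AE | VF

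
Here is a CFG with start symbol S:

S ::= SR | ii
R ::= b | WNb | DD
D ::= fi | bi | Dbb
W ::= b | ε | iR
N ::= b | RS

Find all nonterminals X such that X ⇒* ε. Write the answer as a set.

{W}

Directly nullable (have an ε-rule): {W}.
Not nullable: D, N, R, S — each has a terminal in every rule's right-hand side or depends on a non-nullable symbol.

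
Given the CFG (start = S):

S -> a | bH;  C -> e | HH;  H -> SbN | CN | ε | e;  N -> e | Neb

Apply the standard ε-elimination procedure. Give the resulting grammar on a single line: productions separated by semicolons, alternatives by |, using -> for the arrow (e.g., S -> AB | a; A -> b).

Nullable set: {C, H}.
S -> bH: H nullable, giving b | bH.
C -> HH: H, H nullable, giving H | HH.
Drop H -> ε.
H -> CN: C nullable, giving CN | N.
Unchanged (no nullable symbols): S -> a; C -> e; H -> SbN; H -> e; N -> Neb; N -> e.

S -> a | b | bH; C -> H | e | HH; H -> N | e | CN | SbN; N -> e | Neb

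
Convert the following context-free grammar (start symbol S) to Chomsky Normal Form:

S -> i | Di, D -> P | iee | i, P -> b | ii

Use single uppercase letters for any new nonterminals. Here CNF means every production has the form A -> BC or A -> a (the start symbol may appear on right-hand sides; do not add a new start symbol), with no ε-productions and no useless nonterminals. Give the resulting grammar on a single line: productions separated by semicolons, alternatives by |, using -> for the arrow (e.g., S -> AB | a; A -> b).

S -> i | DA; A -> i; B -> e; C -> BB; D -> b | i | AA | AC

No ε-productions.
After unit-elimination: S -> i | Di; D -> b | i | ii | iee; P -> b | ii.
TERM: introduce B -> e, A -> i and substitute in every rule of length ≥2.
BIN: D -> ABB becomes D -> AC, C -> BB.
Drop unreachable/unproductive: P.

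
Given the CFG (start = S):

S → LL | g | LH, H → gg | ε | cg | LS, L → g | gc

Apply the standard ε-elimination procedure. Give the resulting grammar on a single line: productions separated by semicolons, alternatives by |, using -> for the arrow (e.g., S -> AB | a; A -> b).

S -> L | g | LH | LL; H -> LS | cg | gg; L -> g | gc

Nullable set: {H}.
S -> LH: H nullable, giving L | LH.
Drop H -> ε.
Unchanged (no nullable symbols): S -> LL; S -> g; H -> LS; H -> cg; H -> gg; L -> g; L -> gc.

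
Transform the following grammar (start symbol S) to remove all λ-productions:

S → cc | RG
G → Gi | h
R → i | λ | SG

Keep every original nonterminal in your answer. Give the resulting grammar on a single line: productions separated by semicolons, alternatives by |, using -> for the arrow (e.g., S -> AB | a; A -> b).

Nullable set: {R}.
S -> RG: R nullable, giving G | RG.
Drop R -> λ.
Unchanged (no nullable symbols): S -> cc; G -> Gi; G -> h; R -> SG; R -> i.

S -> G | RG | cc; G -> h | Gi; R -> i | SG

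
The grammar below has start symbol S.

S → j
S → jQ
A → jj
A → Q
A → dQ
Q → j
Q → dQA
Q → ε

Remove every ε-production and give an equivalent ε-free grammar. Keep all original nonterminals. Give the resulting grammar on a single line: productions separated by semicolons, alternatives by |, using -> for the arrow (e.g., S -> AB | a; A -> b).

Nullable set: {A, Q}.
S -> jQ: Q nullable, giving j | jQ.
A -> Q: Q nullable, giving Q.
A -> dQ: Q nullable, giving d | dQ.
Drop Q -> ε.
Q -> dQA: Q, A nullable, giving d | dA | dQ | dQA.
Unchanged (no nullable symbols): S -> j; A -> jj; Q -> j.

S -> j | jQ; A -> Q | d | dQ | jj; Q -> d | j | dA | dQ | dQA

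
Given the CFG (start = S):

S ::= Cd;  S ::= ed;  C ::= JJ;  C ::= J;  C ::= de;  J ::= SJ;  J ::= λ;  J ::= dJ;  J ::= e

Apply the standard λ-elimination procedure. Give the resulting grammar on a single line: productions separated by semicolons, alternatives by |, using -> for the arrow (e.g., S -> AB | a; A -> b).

S -> d | Cd | ed; C -> J | JJ | de; J -> S | d | e | SJ | dJ

Nullable set: {C, J}.
S -> Cd: C nullable, giving Cd | d.
C -> J: J nullable, giving J.
C -> JJ: J, J nullable, giving J | JJ.
Drop J -> λ.
J -> SJ: J nullable, giving S | SJ.
J -> dJ: J nullable, giving d | dJ.
Unchanged (no nullable symbols): S -> ed; C -> de; J -> e.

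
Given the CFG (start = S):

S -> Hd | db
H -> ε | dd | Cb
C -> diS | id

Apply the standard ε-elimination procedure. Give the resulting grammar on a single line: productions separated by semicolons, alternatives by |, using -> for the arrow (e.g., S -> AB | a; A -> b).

S -> d | Hd | db; C -> id | diS; H -> Cb | dd

Nullable set: {H}.
S -> Hd: H nullable, giving Hd | d.
Drop H -> ε.
Unchanged (no nullable symbols): S -> db; C -> diS; C -> id; H -> Cb; H -> dd.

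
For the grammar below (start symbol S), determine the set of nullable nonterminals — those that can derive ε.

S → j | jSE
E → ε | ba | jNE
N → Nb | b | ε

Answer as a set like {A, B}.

Directly nullable (have an ε-rule): {E, N}.
Not nullable: S — each has a terminal in every rule's right-hand side or depends on a non-nullable symbol.

{E, N}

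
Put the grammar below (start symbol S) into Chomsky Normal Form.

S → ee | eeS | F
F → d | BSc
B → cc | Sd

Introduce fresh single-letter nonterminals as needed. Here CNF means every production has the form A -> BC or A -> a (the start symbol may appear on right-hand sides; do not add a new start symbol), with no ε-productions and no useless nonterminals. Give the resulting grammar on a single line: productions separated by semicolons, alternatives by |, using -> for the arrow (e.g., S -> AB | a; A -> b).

S -> d | BG | DD | DH; A -> d; B -> CC | SA; C -> c; D -> e; G -> SC; H -> DS

No ε-productions.
After unit-elimination: S -> d | ee | BSc | eeS; B -> Sd | cc; F -> d | BSc.
TERM: introduce C -> c, A -> d, D -> e and substitute in every rule of length ≥2.
BIN: F -> BSC becomes F -> BE, E -> SC; S -> BSC becomes S -> BG, G -> SC; S -> DDS becomes S -> DH, H -> DS.
Drop unreachable/unproductive: F.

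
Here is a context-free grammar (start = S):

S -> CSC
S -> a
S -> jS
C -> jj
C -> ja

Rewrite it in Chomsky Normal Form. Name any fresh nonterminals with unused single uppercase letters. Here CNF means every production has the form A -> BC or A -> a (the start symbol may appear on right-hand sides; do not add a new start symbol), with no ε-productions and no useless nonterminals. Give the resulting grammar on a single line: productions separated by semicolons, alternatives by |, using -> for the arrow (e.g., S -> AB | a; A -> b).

S -> a | AS | CD; A -> j; B -> a; C -> AA | AB; D -> SC

No ε-productions.
No unit productions to eliminate.
TERM: introduce B -> a, A -> j and substitute in every rule of length ≥2.
BIN: S -> CSC becomes S -> CD, D -> SC.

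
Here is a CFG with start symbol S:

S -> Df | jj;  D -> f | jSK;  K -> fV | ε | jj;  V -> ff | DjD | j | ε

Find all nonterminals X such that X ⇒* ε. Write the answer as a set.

Directly nullable (have an ε-rule): {K, V}.
Not nullable: D, S — each has a terminal in every rule's right-hand side or depends on a non-nullable symbol.

{K, V}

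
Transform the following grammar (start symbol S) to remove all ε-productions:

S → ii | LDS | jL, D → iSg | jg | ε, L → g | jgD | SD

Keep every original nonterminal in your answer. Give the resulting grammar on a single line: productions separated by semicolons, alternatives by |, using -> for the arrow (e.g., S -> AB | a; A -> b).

S -> LS | ii | jL | LDS; D -> jg | iSg; L -> S | g | SD | jg | jgD

Nullable set: {D}.
S -> LDS: D nullable, giving LDS | LS.
Drop D -> ε.
L -> SD: D nullable, giving S | SD.
L -> jgD: D nullable, giving jg | jgD.
Unchanged (no nullable symbols): S -> ii; S -> jL; D -> iSg; D -> jg; L -> g.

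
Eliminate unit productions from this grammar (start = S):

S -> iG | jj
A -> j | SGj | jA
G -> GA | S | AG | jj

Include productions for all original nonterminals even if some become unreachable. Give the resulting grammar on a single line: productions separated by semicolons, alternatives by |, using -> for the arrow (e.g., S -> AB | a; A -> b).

S -> iG | jj; A -> j | jA | SGj; G -> AG | GA | iG | jj

Unit productions: G->S.
Unit pairs (A ⇒* B via units): (G,S).
S: inherits non-unit rules of {S} → iG | jj.
A: inherits non-unit rules of {A} → SGj | j | jA.
G: inherits non-unit rules of {G, S} → AG | GA | iG | jj.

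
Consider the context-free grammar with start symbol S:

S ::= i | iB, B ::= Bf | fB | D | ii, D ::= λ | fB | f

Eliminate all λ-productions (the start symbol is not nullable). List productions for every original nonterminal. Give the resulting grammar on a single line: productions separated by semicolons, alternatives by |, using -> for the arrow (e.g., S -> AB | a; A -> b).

Nullable set: {B, D}.
S -> iB: B nullable, giving i | iB.
B -> Bf: B nullable, giving Bf | f.
B -> D: D nullable, giving D.
B -> fB: B nullable, giving f | fB.
Drop D -> λ.
D -> fB: B nullable, giving f | fB.
Unchanged (no nullable symbols): S -> i; B -> ii; D -> f.

S -> i | iB; B -> D | f | Bf | fB | ii; D -> f | fB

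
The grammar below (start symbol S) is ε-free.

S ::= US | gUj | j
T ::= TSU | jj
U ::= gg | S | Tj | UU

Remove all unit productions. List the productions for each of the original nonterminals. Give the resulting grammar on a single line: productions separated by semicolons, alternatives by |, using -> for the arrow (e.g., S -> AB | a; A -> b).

Unit productions: U->S.
Unit pairs (A ⇒* B via units): (U,S).
S: inherits non-unit rules of {S} → US | gUj | j.
T: inherits non-unit rules of {T} → TSU | jj.
U: inherits non-unit rules of {S, U} → Tj | US | UU | gUj | gg | j.

S -> j | US | gUj; T -> jj | TSU; U -> j | Tj | US | UU | gg | gUj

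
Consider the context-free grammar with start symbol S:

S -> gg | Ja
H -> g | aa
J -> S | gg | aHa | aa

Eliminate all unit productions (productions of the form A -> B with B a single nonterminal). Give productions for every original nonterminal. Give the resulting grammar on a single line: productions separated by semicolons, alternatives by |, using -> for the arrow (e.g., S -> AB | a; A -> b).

S -> Ja | gg; H -> g | aa; J -> Ja | aa | gg | aHa

Unit productions: J->S.
Unit pairs (A ⇒* B via units): (J,S).
S: inherits non-unit rules of {S} → Ja | gg.
H: inherits non-unit rules of {H} → aa | g.
J: inherits non-unit rules of {J, S} → Ja | aHa | aa | gg.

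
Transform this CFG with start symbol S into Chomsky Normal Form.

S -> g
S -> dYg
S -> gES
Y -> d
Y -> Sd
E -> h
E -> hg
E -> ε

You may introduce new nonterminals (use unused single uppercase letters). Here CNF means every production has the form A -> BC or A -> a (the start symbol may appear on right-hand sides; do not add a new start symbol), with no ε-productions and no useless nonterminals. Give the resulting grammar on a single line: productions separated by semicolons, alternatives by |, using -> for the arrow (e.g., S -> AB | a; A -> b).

Nullable: {E}; after ε-elimination: S -> g | gS | dYg | gES; E -> h | hg; Y -> d | Sd.
No unit productions to eliminate.
TERM: introduce C -> d, B -> g, A -> h and substitute in every rule of length ≥2.
BIN: S -> BES becomes S -> BD, D -> ES; S -> CYB becomes S -> CF, F -> YB.

S -> g | BD | BS | CF; A -> h; B -> g; C -> d; D -> ES; E -> h | AB; F -> YB; Y -> d | SC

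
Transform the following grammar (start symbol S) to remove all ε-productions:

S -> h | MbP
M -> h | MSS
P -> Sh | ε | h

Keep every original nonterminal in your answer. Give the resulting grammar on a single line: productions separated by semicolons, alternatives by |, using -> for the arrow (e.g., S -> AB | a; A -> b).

S -> h | Mb | MbP; M -> h | MSS; P -> h | Sh

Nullable set: {P}.
S -> MbP: P nullable, giving Mb | MbP.
Drop P -> ε.
Unchanged (no nullable symbols): S -> h; M -> MSS; M -> h; P -> Sh; P -> h.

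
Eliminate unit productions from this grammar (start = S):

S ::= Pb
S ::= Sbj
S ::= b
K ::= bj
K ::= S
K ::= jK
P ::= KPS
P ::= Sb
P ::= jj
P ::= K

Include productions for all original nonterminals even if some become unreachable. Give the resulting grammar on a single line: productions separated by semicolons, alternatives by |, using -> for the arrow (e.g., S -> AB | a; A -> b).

Unit productions: K->S, P->K.
Unit pairs (A ⇒* B via units): (K,S), (P,K), (P,S).
S: inherits non-unit rules of {S} → Pb | Sbj | b.
K: inherits non-unit rules of {K, S} → Pb | Sbj | b | bj | jK.
P: inherits non-unit rules of {K, P, S} → KPS | Pb | Sb | Sbj | b | bj | jK | jj.

S -> b | Pb | Sbj; K -> b | Pb | bj | jK | Sbj; P -> b | Pb | Sb | bj | jK | jj | KPS | Sbj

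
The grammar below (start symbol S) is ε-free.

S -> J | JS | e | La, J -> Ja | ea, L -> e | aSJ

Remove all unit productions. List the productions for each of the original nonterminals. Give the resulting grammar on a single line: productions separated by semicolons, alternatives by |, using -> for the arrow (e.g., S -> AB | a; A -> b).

S -> e | JS | Ja | La | ea; J -> Ja | ea; L -> e | aSJ

Unit productions: S->J.
Unit pairs (A ⇒* B via units): (S,J).
S: inherits non-unit rules of {J, S} → JS | Ja | La | e | ea.
J: inherits non-unit rules of {J} → Ja | ea.
L: inherits non-unit rules of {L} → aSJ | e.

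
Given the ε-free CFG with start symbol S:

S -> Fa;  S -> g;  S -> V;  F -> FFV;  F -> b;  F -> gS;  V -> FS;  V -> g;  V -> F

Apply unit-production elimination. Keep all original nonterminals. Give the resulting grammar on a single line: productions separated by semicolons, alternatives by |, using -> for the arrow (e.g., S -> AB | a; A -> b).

Unit productions: S->V, V->F.
Unit pairs (A ⇒* B via units): (S,F), (S,V), (V,F).
S: inherits non-unit rules of {F, S, V} → FFV | FS | Fa | b | g | gS.
F: inherits non-unit rules of {F} → FFV | b | gS.
V: inherits non-unit rules of {F, V} → FFV | FS | b | g | gS.

S -> b | g | FS | Fa | gS | FFV; F -> b | gS | FFV; V -> b | g | FS | gS | FFV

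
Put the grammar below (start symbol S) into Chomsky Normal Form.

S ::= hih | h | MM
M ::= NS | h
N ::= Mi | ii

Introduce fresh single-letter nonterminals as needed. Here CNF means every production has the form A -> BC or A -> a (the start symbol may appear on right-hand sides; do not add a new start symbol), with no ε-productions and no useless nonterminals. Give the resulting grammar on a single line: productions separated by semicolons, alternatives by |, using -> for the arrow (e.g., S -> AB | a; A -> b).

No ε-productions.
No unit productions to eliminate.
TERM: introduce B -> h, A -> i and substitute in every rule of length ≥2.
BIN: S -> BAB becomes S -> BC, C -> AB.

S -> h | BC | MM; A -> i; B -> h; C -> AB; M -> h | NS; N -> AA | MA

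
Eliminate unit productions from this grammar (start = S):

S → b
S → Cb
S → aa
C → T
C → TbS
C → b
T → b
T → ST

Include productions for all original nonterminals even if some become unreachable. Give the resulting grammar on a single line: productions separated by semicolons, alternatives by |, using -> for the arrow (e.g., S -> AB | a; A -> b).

S -> b | Cb | aa; C -> b | ST | TbS; T -> b | ST

Unit productions: C->T.
Unit pairs (A ⇒* B via units): (C,T).
S: inherits non-unit rules of {S} → Cb | aa | b.
C: inherits non-unit rules of {C, T} → ST | TbS | b.
T: inherits non-unit rules of {T} → ST | b.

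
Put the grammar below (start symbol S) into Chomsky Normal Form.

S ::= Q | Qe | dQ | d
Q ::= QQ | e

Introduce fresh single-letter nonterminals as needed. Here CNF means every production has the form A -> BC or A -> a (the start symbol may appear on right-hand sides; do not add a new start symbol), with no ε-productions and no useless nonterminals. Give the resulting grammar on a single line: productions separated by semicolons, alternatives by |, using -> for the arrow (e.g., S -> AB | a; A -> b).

S -> d | e | BQ | QA | QQ; A -> e; B -> d; Q -> e | QQ

No ε-productions.
After unit-elimination: S -> d | e | QQ | Qe | dQ; Q -> e | QQ.
TERM: introduce B -> d, A -> e and substitute in every rule of length ≥2.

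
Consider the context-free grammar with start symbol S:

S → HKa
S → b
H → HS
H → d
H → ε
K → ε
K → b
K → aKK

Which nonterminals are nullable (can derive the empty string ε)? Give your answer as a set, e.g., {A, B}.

Directly nullable (have an ε-rule): {H, K}.
Not nullable: S — each has a terminal in every rule's right-hand side or depends on a non-nullable symbol.

{H, K}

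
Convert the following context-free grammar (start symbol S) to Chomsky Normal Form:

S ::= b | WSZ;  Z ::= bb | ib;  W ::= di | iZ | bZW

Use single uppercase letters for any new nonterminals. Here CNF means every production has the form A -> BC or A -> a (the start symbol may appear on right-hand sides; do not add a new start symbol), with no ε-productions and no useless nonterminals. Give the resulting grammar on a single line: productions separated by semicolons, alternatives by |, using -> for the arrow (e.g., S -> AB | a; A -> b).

S -> b | WD; A -> b; B -> d; C -> i; D -> SZ; E -> ZW; W -> AE | BC | CZ; Z -> AA | CA

No ε-productions.
No unit productions to eliminate.
TERM: introduce A -> b, B -> d, C -> i and substitute in every rule of length ≥2.
BIN: S -> WSZ becomes S -> WD, D -> SZ; W -> AZW becomes W -> AE, E -> ZW.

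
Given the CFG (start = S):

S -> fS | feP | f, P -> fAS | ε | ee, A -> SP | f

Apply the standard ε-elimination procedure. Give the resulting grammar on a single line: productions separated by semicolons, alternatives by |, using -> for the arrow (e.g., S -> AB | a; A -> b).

S -> f | fS | fe | feP; A -> S | f | SP; P -> ee | fAS

Nullable set: {P}.
S -> feP: P nullable, giving fe | feP.
A -> SP: P nullable, giving S | SP.
Drop P -> ε.
Unchanged (no nullable symbols): S -> f; S -> fS; A -> f; P -> ee; P -> fAS.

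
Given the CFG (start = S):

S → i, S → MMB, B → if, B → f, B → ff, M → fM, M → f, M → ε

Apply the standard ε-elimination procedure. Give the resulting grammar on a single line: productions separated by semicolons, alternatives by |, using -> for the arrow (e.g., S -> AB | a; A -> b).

Nullable set: {M}.
S -> MMB: M, M nullable, giving B | MB | MMB.
Drop M -> ε.
M -> fM: M nullable, giving f | fM.
Unchanged (no nullable symbols): S -> i; B -> f; B -> ff; B -> if; M -> f.

S -> B | i | MB | MMB; B -> f | ff | if; M -> f | fM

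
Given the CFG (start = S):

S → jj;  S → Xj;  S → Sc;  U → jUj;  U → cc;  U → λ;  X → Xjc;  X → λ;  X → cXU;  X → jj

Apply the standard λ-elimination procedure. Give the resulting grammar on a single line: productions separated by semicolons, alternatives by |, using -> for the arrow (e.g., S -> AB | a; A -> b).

S -> j | Sc | Xj | jj; U -> cc | jj | jUj; X -> c | cU | cX | jc | jj | Xjc | cXU

Nullable set: {U, X}.
S -> Xj: X nullable, giving Xj | j.
Drop U -> λ.
U -> jUj: U nullable, giving jUj | jj.
Drop X -> λ.
X -> Xjc: X nullable, giving Xjc | jc.
X -> cXU: X, U nullable, giving c | cU | cX | cXU.
Unchanged (no nullable symbols): S -> Sc; S -> jj; U -> cc; X -> jj.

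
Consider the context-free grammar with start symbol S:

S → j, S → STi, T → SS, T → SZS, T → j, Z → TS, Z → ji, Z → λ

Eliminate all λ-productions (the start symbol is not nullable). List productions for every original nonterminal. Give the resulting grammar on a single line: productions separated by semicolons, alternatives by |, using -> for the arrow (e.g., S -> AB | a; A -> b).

S -> j | STi; T -> j | SS | SZS; Z -> TS | ji

Nullable set: {Z}.
T -> SZS: Z nullable, giving SS | SZS.
Drop Z -> λ.
Unchanged (no nullable symbols): S -> STi; S -> j; T -> SS; T -> j; Z -> TS; Z -> ji.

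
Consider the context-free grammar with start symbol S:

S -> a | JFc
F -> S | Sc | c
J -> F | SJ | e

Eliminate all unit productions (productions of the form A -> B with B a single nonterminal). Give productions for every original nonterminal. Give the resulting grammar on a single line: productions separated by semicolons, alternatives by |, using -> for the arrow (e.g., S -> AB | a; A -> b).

Unit productions: F->S, J->F.
Unit pairs (A ⇒* B via units): (F,S), (J,F), (J,S).
S: inherits non-unit rules of {S} → JFc | a.
F: inherits non-unit rules of {F, S} → JFc | Sc | a | c.
J: inherits non-unit rules of {F, J, S} → JFc | SJ | Sc | a | c | e.

S -> a | JFc; F -> a | c | Sc | JFc; J -> a | c | e | SJ | Sc | JFc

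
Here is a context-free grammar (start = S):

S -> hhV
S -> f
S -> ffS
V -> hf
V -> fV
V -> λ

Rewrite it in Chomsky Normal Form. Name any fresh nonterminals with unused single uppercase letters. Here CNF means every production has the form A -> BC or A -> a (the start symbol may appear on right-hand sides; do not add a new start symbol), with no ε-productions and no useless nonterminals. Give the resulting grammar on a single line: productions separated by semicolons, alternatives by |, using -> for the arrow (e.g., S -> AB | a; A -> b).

S -> f | AC | BB | BD; A -> f; B -> h; C -> AS; D -> BV; V -> f | AV | BA

Nullable: {V}; after ε-elimination: S -> f | hh | ffS | hhV; V -> f | fV | hf.
No unit productions to eliminate.
TERM: introduce A -> f, B -> h and substitute in every rule of length ≥2.
BIN: S -> AAS becomes S -> AC, C -> AS; S -> BBV becomes S -> BD, D -> BV.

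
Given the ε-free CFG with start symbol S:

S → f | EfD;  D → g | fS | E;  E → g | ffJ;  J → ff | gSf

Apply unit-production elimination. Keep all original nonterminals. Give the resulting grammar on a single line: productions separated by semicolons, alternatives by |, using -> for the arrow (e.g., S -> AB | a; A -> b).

S -> f | EfD; D -> g | fS | ffJ; E -> g | ffJ; J -> ff | gSf

Unit productions: D->E.
Unit pairs (A ⇒* B via units): (D,E).
S: inherits non-unit rules of {S} → EfD | f.
D: inherits non-unit rules of {D, E} → fS | ffJ | g.
E: inherits non-unit rules of {E} → ffJ | g.
J: inherits non-unit rules of {J} → ff | gSf.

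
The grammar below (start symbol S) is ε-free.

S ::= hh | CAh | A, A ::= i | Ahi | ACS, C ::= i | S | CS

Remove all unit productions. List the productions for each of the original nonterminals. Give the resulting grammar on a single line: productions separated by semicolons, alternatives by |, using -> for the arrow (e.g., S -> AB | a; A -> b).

S -> i | hh | ACS | Ahi | CAh; A -> i | ACS | Ahi; C -> i | CS | hh | ACS | Ahi | CAh

Unit productions: C->S, S->A.
Unit pairs (A ⇒* B via units): (C,A), (C,S), (S,A).
S: inherits non-unit rules of {A, S} → ACS | Ahi | CAh | hh | i.
A: inherits non-unit rules of {A} → ACS | Ahi | i.
C: inherits non-unit rules of {A, C, S} → ACS | Ahi | CAh | CS | hh | i.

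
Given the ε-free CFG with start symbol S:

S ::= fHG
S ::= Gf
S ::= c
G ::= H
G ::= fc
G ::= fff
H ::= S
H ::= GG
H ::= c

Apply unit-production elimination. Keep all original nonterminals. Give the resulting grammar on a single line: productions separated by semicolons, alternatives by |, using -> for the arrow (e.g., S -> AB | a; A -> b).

Unit productions: G->H, H->S.
Unit pairs (A ⇒* B via units): (G,H), (G,S), (H,S).
S: inherits non-unit rules of {S} → Gf | c | fHG.
G: inherits non-unit rules of {G, H, S} → GG | Gf | c | fHG | fc | fff.
H: inherits non-unit rules of {H, S} → GG | Gf | c | fHG.

S -> c | Gf | fHG; G -> c | GG | Gf | fc | fHG | fff; H -> c | GG | Gf | fHG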